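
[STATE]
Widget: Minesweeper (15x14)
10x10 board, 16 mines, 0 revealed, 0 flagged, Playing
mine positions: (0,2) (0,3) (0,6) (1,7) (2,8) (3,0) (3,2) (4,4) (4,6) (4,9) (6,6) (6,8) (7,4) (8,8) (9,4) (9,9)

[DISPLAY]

■■■■■■■■■■     
■■■■■■■■■■     
■■■■■■■■■■     
■■■■■■■■■■     
■■■■■■■■■■     
■■■■■■■■■■     
■■■■■■■■■■     
■■■■■■■■■■     
■■■■■■■■■■     
■■■■■■■■■■     
               
               
               
               


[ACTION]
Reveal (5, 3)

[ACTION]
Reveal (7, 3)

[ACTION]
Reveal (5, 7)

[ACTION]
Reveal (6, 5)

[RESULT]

■■■■■■■■■■     
■■■■■■■■■■     
■■■■■■■■■■     
■■■■■■■■■■     
■■■■■■■■■■     
■■■1■■■3■■     
■■■■■2■■■■     
■■■1■■■■■■     
■■■■■■■■■■     
■■■■■■■■■■     
               
               
               
               


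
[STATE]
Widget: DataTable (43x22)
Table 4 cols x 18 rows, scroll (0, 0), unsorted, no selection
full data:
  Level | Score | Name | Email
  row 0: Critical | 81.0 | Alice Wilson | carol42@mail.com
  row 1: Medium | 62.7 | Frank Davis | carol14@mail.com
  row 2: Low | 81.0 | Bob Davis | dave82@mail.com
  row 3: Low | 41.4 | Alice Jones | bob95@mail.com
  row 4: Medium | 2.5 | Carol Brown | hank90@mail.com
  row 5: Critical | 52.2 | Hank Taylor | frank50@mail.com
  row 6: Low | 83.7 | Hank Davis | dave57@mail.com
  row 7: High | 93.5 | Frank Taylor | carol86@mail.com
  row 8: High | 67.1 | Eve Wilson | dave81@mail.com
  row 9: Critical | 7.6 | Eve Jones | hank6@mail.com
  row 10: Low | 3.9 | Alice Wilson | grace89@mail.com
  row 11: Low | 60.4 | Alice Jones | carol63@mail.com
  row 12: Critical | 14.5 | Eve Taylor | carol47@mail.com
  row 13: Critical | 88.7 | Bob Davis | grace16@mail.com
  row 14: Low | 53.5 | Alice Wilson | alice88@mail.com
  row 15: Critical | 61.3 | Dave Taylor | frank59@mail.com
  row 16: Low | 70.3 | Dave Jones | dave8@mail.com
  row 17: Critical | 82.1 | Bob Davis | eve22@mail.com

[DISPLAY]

Level   │Score│Name        │Email          
────────┼─────┼────────────┼───────────────
Critical│81.0 │Alice Wilson│carol42@mail.co
Medium  │62.7 │Frank Davis │carol14@mail.co
Low     │81.0 │Bob Davis   │dave82@mail.com
Low     │41.4 │Alice Jones │bob95@mail.com 
Medium  │2.5  │Carol Brown │hank90@mail.com
Critical│52.2 │Hank Taylor │frank50@mail.co
Low     │83.7 │Hank Davis  │dave57@mail.com
High    │93.5 │Frank Taylor│carol86@mail.co
High    │67.1 │Eve Wilson  │dave81@mail.com
Critical│7.6  │Eve Jones   │hank6@mail.com 
Low     │3.9  │Alice Wilson│grace89@mail.co
Low     │60.4 │Alice Jones │carol63@mail.co
Critical│14.5 │Eve Taylor  │carol47@mail.co
Critical│88.7 │Bob Davis   │grace16@mail.co
Low     │53.5 │Alice Wilson│alice88@mail.co
Critical│61.3 │Dave Taylor │frank59@mail.co
Low     │70.3 │Dave Jones  │dave8@mail.com 
Critical│82.1 │Bob Davis   │eve22@mail.com 
                                           
                                           


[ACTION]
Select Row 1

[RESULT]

Level   │Score│Name        │Email          
────────┼─────┼────────────┼───────────────
Critical│81.0 │Alice Wilson│carol42@mail.co
>edium  │62.7 │Frank Davis │carol14@mail.co
Low     │81.0 │Bob Davis   │dave82@mail.com
Low     │41.4 │Alice Jones │bob95@mail.com 
Medium  │2.5  │Carol Brown │hank90@mail.com
Critical│52.2 │Hank Taylor │frank50@mail.co
Low     │83.7 │Hank Davis  │dave57@mail.com
High    │93.5 │Frank Taylor│carol86@mail.co
High    │67.1 │Eve Wilson  │dave81@mail.com
Critical│7.6  │Eve Jones   │hank6@mail.com 
Low     │3.9  │Alice Wilson│grace89@mail.co
Low     │60.4 │Alice Jones │carol63@mail.co
Critical│14.5 │Eve Taylor  │carol47@mail.co
Critical│88.7 │Bob Davis   │grace16@mail.co
Low     │53.5 │Alice Wilson│alice88@mail.co
Critical│61.3 │Dave Taylor │frank59@mail.co
Low     │70.3 │Dave Jones  │dave8@mail.com 
Critical│82.1 │Bob Davis   │eve22@mail.com 
                                           
                                           


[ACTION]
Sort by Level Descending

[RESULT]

Level  ▼│Score│Name        │Email          
────────┼─────┼────────────┼───────────────
Medium  │62.7 │Frank Davis │carol14@mail.co
>edium  │2.5  │Carol Brown │hank90@mail.com
Low     │81.0 │Bob Davis   │dave82@mail.com
Low     │41.4 │Alice Jones │bob95@mail.com 
Low     │83.7 │Hank Davis  │dave57@mail.com
Low     │3.9  │Alice Wilson│grace89@mail.co
Low     │60.4 │Alice Jones │carol63@mail.co
Low     │53.5 │Alice Wilson│alice88@mail.co
Low     │70.3 │Dave Jones  │dave8@mail.com 
High    │93.5 │Frank Taylor│carol86@mail.co
High    │67.1 │Eve Wilson  │dave81@mail.com
Critical│81.0 │Alice Wilson│carol42@mail.co
Critical│52.2 │Hank Taylor │frank50@mail.co
Critical│7.6  │Eve Jones   │hank6@mail.com 
Critical│14.5 │Eve Taylor  │carol47@mail.co
Critical│88.7 │Bob Davis   │grace16@mail.co
Critical│61.3 │Dave Taylor │frank59@mail.co
Critical│82.1 │Bob Davis   │eve22@mail.com 
                                           
                                           


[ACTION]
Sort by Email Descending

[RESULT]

Level   │Score│Name        │Email          
────────┼─────┼────────────┼───────────────
Medium  │2.5  │Carol Brown │hank90@mail.com
>ritical│7.6  │Eve Jones   │hank6@mail.com 
Low     │3.9  │Alice Wilson│grace89@mail.co
Critical│88.7 │Bob Davis   │grace16@mail.co
Critical│61.3 │Dave Taylor │frank59@mail.co
Critical│52.2 │Hank Taylor │frank50@mail.co
Critical│82.1 │Bob Davis   │eve22@mail.com 
Low     │70.3 │Dave Jones  │dave8@mail.com 
Low     │81.0 │Bob Davis   │dave82@mail.com
High    │67.1 │Eve Wilson  │dave81@mail.com
Low     │83.7 │Hank Davis  │dave57@mail.com
High    │93.5 │Frank Taylor│carol86@mail.co
Low     │60.4 │Alice Jones │carol63@mail.co
Critical│14.5 │Eve Taylor  │carol47@mail.co
Critical│81.0 │Alice Wilson│carol42@mail.co
Medium  │62.7 │Frank Davis │carol14@mail.co
Low     │41.4 │Alice Jones │bob95@mail.com 
Low     │53.5 │Alice Wilson│alice88@mail.co
                                           
                                           


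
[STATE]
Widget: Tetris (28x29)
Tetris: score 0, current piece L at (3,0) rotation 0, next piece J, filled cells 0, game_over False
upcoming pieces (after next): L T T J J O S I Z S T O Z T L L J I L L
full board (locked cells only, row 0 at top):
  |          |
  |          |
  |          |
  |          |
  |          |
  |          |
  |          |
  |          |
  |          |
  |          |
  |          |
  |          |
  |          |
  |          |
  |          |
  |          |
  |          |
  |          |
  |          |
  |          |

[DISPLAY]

     ▒    │Next:            
   ▒▒▒    │█                
          │███              
          │                 
          │                 
          │                 
          │Score:           
          │0                
          │                 
          │                 
          │                 
          │                 
          │                 
          │                 
          │                 
          │                 
          │                 
          │                 
          │                 
          │                 
          │                 
          │                 
          │                 
          │                 
          │                 
          │                 
          │                 
          │                 
          │                 


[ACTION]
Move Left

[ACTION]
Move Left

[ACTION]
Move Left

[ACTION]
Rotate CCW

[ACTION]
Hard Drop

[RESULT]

   █      │Next:            
   ███    │  ▒              
          │▒▒▒              
          │                 
          │                 
          │                 
          │Score:           
          │0                
          │                 
          │                 
          │                 
          │                 
          │                 
          │                 
          │                 
          │                 
          │                 
▒▒        │                 
 ▒        │                 
 ▒        │                 
          │                 
          │                 
          │                 
          │                 
          │                 
          │                 
          │                 
          │                 
          │                 


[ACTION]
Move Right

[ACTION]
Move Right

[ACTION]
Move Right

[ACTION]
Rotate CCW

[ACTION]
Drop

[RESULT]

          │Next:            
       █  │  ▒              
       █  │▒▒▒              
      ██  │                 
          │                 
          │                 
          │Score:           
          │0                
          │                 
          │                 
          │                 
          │                 
          │                 
          │                 
          │                 
          │                 
          │                 
▒▒        │                 
 ▒        │                 
 ▒        │                 
          │                 
          │                 
          │                 
          │                 
          │                 
          │                 
          │                 
          │                 
          │                 


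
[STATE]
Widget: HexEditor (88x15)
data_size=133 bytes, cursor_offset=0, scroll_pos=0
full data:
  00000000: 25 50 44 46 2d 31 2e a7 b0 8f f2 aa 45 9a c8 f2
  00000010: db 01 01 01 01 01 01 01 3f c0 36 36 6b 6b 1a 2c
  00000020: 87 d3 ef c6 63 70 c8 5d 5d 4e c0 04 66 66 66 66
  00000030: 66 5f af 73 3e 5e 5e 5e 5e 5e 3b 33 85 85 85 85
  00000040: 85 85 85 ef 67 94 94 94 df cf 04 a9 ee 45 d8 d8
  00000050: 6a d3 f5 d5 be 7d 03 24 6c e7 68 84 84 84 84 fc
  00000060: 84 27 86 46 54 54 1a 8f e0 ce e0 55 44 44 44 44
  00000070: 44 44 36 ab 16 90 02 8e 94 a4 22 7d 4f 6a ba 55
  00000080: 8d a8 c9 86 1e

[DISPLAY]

00000000  25 50 44 46 2d 31 2e a7  b0 8f f2 aa 45 9a c8 f2  |%PDF-1......E...|          
00000010  db 01 01 01 01 01 01 01  3f c0 36 36 6b 6b 1a 2c  |........?.66kk.,|          
00000020  87 d3 ef c6 63 70 c8 5d  5d 4e c0 04 66 66 66 66  |....cp.]]N..ffff|          
00000030  66 5f af 73 3e 5e 5e 5e  5e 5e 3b 33 85 85 85 85  |f_.s>^^^^^;3....|          
00000040  85 85 85 ef 67 94 94 94  df cf 04 a9 ee 45 d8 d8  |....g........E..|          
00000050  6a d3 f5 d5 be 7d 03 24  6c e7 68 84 84 84 84 fc  |j....}.$l.h.....|          
00000060  84 27 86 46 54 54 1a 8f  e0 ce e0 55 44 44 44 44  |.'.FTT.....UDDDD|          
00000070  44 44 36 ab 16 90 02 8e  94 a4 22 7d 4f 6a ba 55  |DD6......."}Oj.U|          
00000080  8d a8 c9 86 1e                                    |.....           |          
                                                                                        
                                                                                        
                                                                                        
                                                                                        
                                                                                        
                                                                                        


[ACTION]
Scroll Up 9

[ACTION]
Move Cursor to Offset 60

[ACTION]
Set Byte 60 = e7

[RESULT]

00000000  25 50 44 46 2d 31 2e a7  b0 8f f2 aa 45 9a c8 f2  |%PDF-1......E...|          
00000010  db 01 01 01 01 01 01 01  3f c0 36 36 6b 6b 1a 2c  |........?.66kk.,|          
00000020  87 d3 ef c6 63 70 c8 5d  5d 4e c0 04 66 66 66 66  |....cp.]]N..ffff|          
00000030  66 5f af 73 3e 5e 5e 5e  5e 5e 3b 33 E7 85 85 85  |f_.s>^^^^^;3....|          
00000040  85 85 85 ef 67 94 94 94  df cf 04 a9 ee 45 d8 d8  |....g........E..|          
00000050  6a d3 f5 d5 be 7d 03 24  6c e7 68 84 84 84 84 fc  |j....}.$l.h.....|          
00000060  84 27 86 46 54 54 1a 8f  e0 ce e0 55 44 44 44 44  |.'.FTT.....UDDDD|          
00000070  44 44 36 ab 16 90 02 8e  94 a4 22 7d 4f 6a ba 55  |DD6......."}Oj.U|          
00000080  8d a8 c9 86 1e                                    |.....           |          
                                                                                        
                                                                                        
                                                                                        
                                                                                        
                                                                                        
                                                                                        


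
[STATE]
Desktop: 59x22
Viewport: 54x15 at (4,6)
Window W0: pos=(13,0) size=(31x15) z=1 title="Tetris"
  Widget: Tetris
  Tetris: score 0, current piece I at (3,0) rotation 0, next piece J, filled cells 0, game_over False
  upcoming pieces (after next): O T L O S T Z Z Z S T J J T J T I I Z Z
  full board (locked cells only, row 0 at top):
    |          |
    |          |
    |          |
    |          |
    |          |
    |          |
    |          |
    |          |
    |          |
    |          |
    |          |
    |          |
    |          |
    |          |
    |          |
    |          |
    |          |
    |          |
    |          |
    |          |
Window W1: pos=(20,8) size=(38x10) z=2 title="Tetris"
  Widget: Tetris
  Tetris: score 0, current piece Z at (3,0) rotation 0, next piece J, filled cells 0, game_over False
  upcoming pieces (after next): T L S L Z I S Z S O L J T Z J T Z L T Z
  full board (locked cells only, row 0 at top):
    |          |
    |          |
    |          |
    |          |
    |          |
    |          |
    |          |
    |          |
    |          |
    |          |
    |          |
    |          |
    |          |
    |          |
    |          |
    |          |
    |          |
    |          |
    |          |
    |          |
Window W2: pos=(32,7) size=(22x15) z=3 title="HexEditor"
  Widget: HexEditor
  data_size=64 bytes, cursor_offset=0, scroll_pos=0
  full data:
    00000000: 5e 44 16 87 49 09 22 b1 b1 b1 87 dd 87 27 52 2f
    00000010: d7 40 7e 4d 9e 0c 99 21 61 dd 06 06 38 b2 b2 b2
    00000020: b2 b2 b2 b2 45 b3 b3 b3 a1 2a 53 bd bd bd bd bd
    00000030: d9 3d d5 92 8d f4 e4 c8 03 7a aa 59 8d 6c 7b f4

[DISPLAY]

         ┃          │                  ┃              
         ┃          │       ┏━━━━━━━━━━━━━━━━━━━━┓    
         ┃      ┏━━━━━━━━━━━┃ HexEditor          ┃━━━┓
         ┃      ┃ Tetris    ┠────────────────────┨   ┃
         ┃      ┠───────────┃00000000  5E 44 16 8┃───┨
         ┃      ┃          │┃00000010  d7 40 7e 4┃   ┃
         ┃      ┃          │┃00000020  b2 b2 b2 b┃   ┃
         ┃      ┃          │┃00000030  d9 3d d5 9┃   ┃
         ┗━━━━━━┃          │┃                    ┃   ┃
                ┃          │┃                    ┃   ┃
                ┃          │┃                    ┃   ┃
                ┗━━━━━━━━━━━┃                    ┃━━━┛
                            ┃                    ┃    
                            ┃                    ┃    
                            ┃                    ┃    


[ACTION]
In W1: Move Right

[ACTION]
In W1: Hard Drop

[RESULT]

         ┃          │                  ┃              
         ┃          │       ┏━━━━━━━━━━━━━━━━━━━━┓    
         ┃      ┏━━━━━━━━━━━┃ HexEditor          ┃━━━┓
         ┃      ┃ Tetris    ┠────────────────────┨   ┃
         ┃      ┠───────────┃00000000  5E 44 16 8┃───┨
         ┃      ┃          │┃00000010  d7 40 7e 4┃   ┃
         ┃      ┃          │┃00000020  b2 b2 b2 b┃   ┃
         ┃      ┃          │┃00000030  d9 3d d5 9┃   ┃
         ┗━━━━━━┃          │┃                    ┃   ┃
                ┃    ▓▓    │┃                    ┃   ┃
                ┃     ▓▓   │┃                    ┃   ┃
                ┗━━━━━━━━━━━┃                    ┃━━━┛
                            ┃                    ┃    
                            ┃                    ┃    
                            ┃                    ┃    


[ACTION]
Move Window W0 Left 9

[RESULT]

┃          │                  ┃                       
┃          │                ┏━━━━━━━━━━━━━━━━━━━━┓    
┃          │    ┏━━━━━━━━━━━┃ HexEditor          ┃━━━┓
┃          │Scor┃ Tetris    ┠────────────────────┨   ┃
┃          │0   ┠───────────┃00000000  5E 44 16 8┃───┨
┃          │    ┃          │┃00000010  d7 40 7e 4┃   ┃
┃          │    ┃          │┃00000020  b2 b2 b2 b┃   ┃
┃          │    ┃          │┃00000030  d9 3d d5 9┃   ┃
┗━━━━━━━━━━━━━━━┃          │┃                    ┃   ┃
                ┃    ▓▓    │┃                    ┃   ┃
                ┃     ▓▓   │┃                    ┃   ┃
                ┗━━━━━━━━━━━┃                    ┃━━━┛
                            ┃                    ┃    
                            ┃                    ┃    
                            ┃                    ┃    


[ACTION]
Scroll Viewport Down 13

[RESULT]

┃          │                ┏━━━━━━━━━━━━━━━━━━━━┓    
┃          │    ┏━━━━━━━━━━━┃ HexEditor          ┃━━━┓
┃          │Scor┃ Tetris    ┠────────────────────┨   ┃
┃          │0   ┠───────────┃00000000  5E 44 16 8┃───┨
┃          │    ┃          │┃00000010  d7 40 7e 4┃   ┃
┃          │    ┃          │┃00000020  b2 b2 b2 b┃   ┃
┃          │    ┃          │┃00000030  d9 3d d5 9┃   ┃
┗━━━━━━━━━━━━━━━┃          │┃                    ┃   ┃
                ┃    ▓▓    │┃                    ┃   ┃
                ┃     ▓▓   │┃                    ┃   ┃
                ┗━━━━━━━━━━━┃                    ┃━━━┛
                            ┃                    ┃    
                            ┃                    ┃    
                            ┃                    ┃    
                            ┗━━━━━━━━━━━━━━━━━━━━┛    


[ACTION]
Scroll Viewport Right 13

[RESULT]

          │                ┏━━━━━━━━━━━━━━━━━━━━┓     
          │    ┏━━━━━━━━━━━┃ HexEditor          ┃━━━┓ 
          │Scor┃ Tetris    ┠────────────────────┨   ┃ 
          │0   ┠───────────┃00000000  5E 44 16 8┃───┨ 
          │    ┃          │┃00000010  d7 40 7e 4┃   ┃ 
          │    ┃          │┃00000020  b2 b2 b2 b┃   ┃ 
          │    ┃          │┃00000030  d9 3d d5 9┃   ┃ 
━━━━━━━━━━━━━━━┃          │┃                    ┃   ┃ 
               ┃    ▓▓    │┃                    ┃   ┃ 
               ┃     ▓▓   │┃                    ┃   ┃ 
               ┗━━━━━━━━━━━┃                    ┃━━━┛ 
                           ┃                    ┃     
                           ┃                    ┃     
                           ┃                    ┃     
                           ┗━━━━━━━━━━━━━━━━━━━━┛     


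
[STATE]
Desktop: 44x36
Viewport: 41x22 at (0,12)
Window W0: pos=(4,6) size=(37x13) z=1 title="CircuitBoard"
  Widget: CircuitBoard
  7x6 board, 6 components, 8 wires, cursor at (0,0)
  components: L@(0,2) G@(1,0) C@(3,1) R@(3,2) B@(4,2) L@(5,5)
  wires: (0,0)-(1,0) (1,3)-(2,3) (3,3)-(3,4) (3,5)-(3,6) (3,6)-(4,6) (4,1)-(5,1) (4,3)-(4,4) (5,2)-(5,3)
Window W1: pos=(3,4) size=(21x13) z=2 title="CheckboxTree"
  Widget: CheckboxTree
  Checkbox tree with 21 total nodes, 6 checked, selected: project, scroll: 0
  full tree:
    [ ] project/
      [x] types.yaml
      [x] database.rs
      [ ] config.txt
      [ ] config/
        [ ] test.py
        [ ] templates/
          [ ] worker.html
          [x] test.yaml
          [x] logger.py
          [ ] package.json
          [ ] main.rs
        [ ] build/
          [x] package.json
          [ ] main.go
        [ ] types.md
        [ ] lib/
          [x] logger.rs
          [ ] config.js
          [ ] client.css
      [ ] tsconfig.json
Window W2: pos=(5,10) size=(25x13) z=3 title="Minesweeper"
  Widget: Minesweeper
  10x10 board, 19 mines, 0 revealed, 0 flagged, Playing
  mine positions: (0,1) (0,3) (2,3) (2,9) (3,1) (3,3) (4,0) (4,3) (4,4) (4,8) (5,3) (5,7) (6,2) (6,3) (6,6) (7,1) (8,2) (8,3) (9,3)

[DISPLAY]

   ┃ ┠───────────────────────┨          ┃
   ┃ ┃■■■■■■■■■■             ┃          ┃
   ┃ ┃■■■■■■■■■■             ┃          ┃
   ┃ ┃■■■■■■■■■■             ┃          ┃
   ┗━┃■■■■■■■■■■             ┃ ─ ·      ┃
    ┃┃■■■■■■■■■■             ┃   │      ┃
    ┗┃■■■■■■■■■■             ┃━━━━━━━━━━┛
     ┃■■■■■■■■■■             ┃           
     ┃■■■■■■■■■■             ┃           
     ┃■■■■■■■■■■             ┃           
     ┗━━━━━━━━━━━━━━━━━━━━━━━┛           
                                         
                                         
                                         
                                         
                                         
                                         
                                         
                                         
                                         
                                         
                                         


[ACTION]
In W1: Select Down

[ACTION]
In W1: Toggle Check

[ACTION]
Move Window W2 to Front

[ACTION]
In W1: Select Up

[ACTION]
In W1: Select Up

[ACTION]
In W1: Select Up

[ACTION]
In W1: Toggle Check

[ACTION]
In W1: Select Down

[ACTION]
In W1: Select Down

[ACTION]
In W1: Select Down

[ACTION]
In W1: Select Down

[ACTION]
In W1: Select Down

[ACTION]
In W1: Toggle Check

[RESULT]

   ┃>┠───────────────────────┨          ┃
   ┃ ┃■■■■■■■■■■             ┃          ┃
   ┃ ┃■■■■■■■■■■             ┃          ┃
   ┃ ┃■■■■■■■■■■             ┃          ┃
   ┗━┃■■■■■■■■■■             ┃ ─ ·      ┃
    ┃┃■■■■■■■■■■             ┃   │      ┃
    ┗┃■■■■■■■■■■             ┃━━━━━━━━━━┛
     ┃■■■■■■■■■■             ┃           
     ┃■■■■■■■■■■             ┃           
     ┃■■■■■■■■■■             ┃           
     ┗━━━━━━━━━━━━━━━━━━━━━━━┛           
                                         
                                         
                                         
                                         
                                         
                                         
                                         
                                         
                                         
                                         
                                         


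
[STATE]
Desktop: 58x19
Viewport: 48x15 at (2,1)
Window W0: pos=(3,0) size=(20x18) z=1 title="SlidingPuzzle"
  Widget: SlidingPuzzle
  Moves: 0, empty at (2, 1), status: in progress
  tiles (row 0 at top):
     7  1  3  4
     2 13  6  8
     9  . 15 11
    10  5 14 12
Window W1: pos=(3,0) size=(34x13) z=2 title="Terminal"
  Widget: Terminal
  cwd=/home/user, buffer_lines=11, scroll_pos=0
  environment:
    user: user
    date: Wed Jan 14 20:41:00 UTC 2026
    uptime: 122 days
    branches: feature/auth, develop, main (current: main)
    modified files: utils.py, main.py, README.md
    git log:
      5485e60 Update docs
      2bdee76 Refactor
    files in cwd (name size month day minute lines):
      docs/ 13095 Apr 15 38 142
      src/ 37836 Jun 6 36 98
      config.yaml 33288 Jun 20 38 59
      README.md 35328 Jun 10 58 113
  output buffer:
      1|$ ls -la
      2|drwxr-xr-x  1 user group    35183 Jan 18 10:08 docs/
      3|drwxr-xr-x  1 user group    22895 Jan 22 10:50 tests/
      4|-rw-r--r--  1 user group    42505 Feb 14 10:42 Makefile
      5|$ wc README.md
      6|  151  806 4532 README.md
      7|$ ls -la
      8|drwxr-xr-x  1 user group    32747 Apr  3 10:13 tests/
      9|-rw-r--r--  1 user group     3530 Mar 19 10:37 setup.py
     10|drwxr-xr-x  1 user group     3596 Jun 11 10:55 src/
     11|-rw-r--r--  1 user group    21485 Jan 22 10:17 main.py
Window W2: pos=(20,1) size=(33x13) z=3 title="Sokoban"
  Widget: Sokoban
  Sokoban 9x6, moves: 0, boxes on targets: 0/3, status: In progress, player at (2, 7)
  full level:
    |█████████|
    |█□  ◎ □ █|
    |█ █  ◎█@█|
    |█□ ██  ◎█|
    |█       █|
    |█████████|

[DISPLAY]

 ┃ Terminal       ┏━━━━━━━━━━━━━━━━━━━━━━━━━━━━━
 ┠────────────────┃ Sokoban                     
 ┃$ ls -la        ┠─────────────────────────────
 ┃drwxr-xr-x  1 us┃█████████                    
 ┃drwxr-xr-x  1 us┃█□  ◎ □ █                    
 ┃-rw-r--r--  1 us┃█ █  ◎█@█                    
 ┃$ wc README.md  ┃█□ ██  ◎█                    
 ┃  151  806 4532 ┃█       █                    
 ┃$ ls -la        ┃█████████                    
 ┃drwxr-xr-x  1 us┃Moves: 0  0/3                
 ┃-rw-r--r--  1 us┃                             
 ┗━━━━━━━━━━━━━━━━┃                             
 ┃                ┗━━━━━━━━━━━━━━━━━━━━━━━━━━━━━
 ┃                  ┃                           
 ┃                  ┃                           


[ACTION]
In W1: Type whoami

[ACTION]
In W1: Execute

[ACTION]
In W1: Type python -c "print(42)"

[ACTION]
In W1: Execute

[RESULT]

 ┃ Terminal       ┏━━━━━━━━━━━━━━━━━━━━━━━━━━━━━
 ┠────────────────┃ Sokoban                     
 ┃drwxr-xr-x  1 us┠─────────────────────────────
 ┃-rw-r--r--  1 us┃█████████                    
 ┃drwxr-xr-x  1 us┃█□  ◎ □ █                    
 ┃-rw-r--r--  1 us┃█ █  ◎█@█                    
 ┃$ whoami        ┃█□ ██  ◎█                    
 ┃user            ┃█       █                    
 ┃$ python -c "pri┃█████████                    
 ┃42              ┃Moves: 0  0/3                
 ┃$ █             ┃                             
 ┗━━━━━━━━━━━━━━━━┃                             
 ┃                ┗━━━━━━━━━━━━━━━━━━━━━━━━━━━━━
 ┃                  ┃                           
 ┃                  ┃                           


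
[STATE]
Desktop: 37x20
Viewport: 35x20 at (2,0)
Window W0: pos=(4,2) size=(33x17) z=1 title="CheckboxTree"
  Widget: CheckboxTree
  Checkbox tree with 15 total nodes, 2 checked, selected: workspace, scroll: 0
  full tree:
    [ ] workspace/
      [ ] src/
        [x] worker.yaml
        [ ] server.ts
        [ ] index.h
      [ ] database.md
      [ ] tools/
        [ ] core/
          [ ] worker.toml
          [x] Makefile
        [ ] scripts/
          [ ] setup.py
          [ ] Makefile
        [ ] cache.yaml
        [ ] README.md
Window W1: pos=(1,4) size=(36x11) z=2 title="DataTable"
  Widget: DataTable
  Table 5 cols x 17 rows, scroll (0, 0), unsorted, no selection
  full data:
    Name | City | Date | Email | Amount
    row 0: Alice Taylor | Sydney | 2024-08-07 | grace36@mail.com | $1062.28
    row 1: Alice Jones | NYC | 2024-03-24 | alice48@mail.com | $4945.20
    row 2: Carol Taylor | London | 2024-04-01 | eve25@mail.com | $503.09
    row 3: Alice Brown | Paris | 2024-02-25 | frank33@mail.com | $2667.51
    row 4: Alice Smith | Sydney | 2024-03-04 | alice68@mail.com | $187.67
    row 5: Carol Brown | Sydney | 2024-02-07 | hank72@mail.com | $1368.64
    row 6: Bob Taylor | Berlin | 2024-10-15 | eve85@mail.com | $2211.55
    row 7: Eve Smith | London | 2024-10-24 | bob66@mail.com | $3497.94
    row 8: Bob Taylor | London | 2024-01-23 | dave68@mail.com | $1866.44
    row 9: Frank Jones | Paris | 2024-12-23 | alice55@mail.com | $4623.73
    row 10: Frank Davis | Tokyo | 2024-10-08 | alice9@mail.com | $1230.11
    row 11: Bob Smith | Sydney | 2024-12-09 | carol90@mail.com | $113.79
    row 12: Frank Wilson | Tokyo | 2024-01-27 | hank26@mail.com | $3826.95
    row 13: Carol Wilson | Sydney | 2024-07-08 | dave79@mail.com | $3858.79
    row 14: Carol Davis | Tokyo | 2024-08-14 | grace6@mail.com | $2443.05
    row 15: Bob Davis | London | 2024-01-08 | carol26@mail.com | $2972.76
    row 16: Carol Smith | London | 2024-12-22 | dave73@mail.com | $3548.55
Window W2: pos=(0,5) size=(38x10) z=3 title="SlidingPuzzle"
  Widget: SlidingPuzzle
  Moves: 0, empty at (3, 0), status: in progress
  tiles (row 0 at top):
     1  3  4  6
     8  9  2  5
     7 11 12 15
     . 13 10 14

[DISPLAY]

                                   
                                   
  ┏━━━━━━━━━━━━━━━━━━━━━━━━━━━━━━━┓
  ┃ CheckboxTree                  ┃
━━━━━━━━━━━━━━━━━━━━━━━━━━━━━━━━━━┓
━━━━━━━━━━━━━━━━━━━━━━━━━━━━━━━━━━━
SlidingPuzzle                      
───────────────────────────────────
────┬────┬────┬────┐               
  1 │  3 │  4 │  6 │               
────┼────┼────┼────┤               
  8 │  9 │  2 │  5 │               
────┼────┼────┼────┤               
  7 │ 11 │ 12 │ 15 │               
━━━━━━━━━━━━━━━━━━━━━━━━━━━━━━━━━━━
  ┃     [ ] scripts/              ┃
  ┃       [ ] setup.py            ┃
  ┃       [ ] Makefile            ┃
  ┗━━━━━━━━━━━━━━━━━━━━━━━━━━━━━━━┛
                                   


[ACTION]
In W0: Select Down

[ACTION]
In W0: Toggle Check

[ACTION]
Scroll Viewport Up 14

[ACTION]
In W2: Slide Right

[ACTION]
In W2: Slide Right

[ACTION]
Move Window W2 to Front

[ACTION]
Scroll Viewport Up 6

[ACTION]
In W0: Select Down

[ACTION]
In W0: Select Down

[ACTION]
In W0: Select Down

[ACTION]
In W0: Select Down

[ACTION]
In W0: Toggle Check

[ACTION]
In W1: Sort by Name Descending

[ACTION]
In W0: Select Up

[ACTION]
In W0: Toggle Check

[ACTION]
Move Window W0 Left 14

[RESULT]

                                   
                                   
━━━━━━━━━━━━━━━━━━━━━━━━━━━━━━┓    
CheckboxTree                  ┃    
━━━━━━━━━━━━━━━━━━━━━━━━━━━━━━━━━━┓
━━━━━━━━━━━━━━━━━━━━━━━━━━━━━━━━━━━
SlidingPuzzle                      
───────────────────────────────────
────┬────┬────┬────┐               
  1 │  3 │  4 │  6 │               
────┼────┼────┼────┤               
  8 │  9 │  2 │  5 │               
────┼────┼────┼────┤               
  7 │ 11 │ 12 │ 15 │               
━━━━━━━━━━━━━━━━━━━━━━━━━━━━━━━━━━━
    [ ] scripts/              ┃    
      [ ] setup.py            ┃    
      [ ] Makefile            ┃    
━━━━━━━━━━━━━━━━━━━━━━━━━━━━━━┛    
                                   


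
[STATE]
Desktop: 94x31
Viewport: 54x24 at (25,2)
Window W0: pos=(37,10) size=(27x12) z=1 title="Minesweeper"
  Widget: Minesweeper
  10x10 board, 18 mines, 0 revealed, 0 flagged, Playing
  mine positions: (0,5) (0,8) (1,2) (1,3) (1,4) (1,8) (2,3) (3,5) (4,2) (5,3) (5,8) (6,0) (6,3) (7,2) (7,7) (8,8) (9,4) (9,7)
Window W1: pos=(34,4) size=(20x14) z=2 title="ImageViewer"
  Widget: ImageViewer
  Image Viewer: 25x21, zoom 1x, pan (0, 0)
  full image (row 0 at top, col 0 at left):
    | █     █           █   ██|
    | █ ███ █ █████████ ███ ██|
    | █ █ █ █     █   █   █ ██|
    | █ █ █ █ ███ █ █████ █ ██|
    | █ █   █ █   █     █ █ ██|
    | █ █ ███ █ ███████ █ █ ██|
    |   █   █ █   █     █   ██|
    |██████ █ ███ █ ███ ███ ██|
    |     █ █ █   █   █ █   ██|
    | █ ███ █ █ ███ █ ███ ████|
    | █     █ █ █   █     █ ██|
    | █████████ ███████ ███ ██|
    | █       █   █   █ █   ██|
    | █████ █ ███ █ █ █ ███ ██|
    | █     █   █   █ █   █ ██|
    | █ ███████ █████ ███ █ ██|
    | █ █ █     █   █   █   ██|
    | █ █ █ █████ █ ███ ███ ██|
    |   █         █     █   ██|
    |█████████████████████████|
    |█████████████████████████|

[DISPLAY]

                                                      
                                                      
         ┏━━━━━━━━━━━━━━━━━━┓                         
         ┃ ImageViewer      ┃                         
         ┠──────────────────┨                         
         ┃ █     █          ┃                         
         ┃ █ ███ █ █████████┃                         
         ┃ █ █ █ █     █   █┃                         
         ┃ █ █ █ █ ███ █ ███┃━━━━━━━━━┓               
         ┃ █ █   █ █   █    ┃         ┃               
         ┃ █ █ ███ █ ███████┃─────────┨               
         ┃   █   █ █   █    ┃         ┃               
         ┃██████ █ ███ █ ███┃         ┃               
         ┃     █ █ █   █   █┃         ┃               
         ┃ █ ███ █ █ ███ █ █┃         ┃               
         ┗━━━━━━━━━━━━━━━━━━┛         ┃               
            ┃■■■■■■■■■■               ┃               
            ┃■■■■■■■■■■               ┃               
            ┃■■■■■■■■■■               ┃               
            ┗━━━━━━━━━━━━━━━━━━━━━━━━━┛               
                                                      
                                                      
                                                      
                                                      


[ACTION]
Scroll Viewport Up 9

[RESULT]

                                                      
                                                      
                                                      
                                                      
         ┏━━━━━━━━━━━━━━━━━━┓                         
         ┃ ImageViewer      ┃                         
         ┠──────────────────┨                         
         ┃ █     █          ┃                         
         ┃ █ ███ █ █████████┃                         
         ┃ █ █ █ █     █   █┃                         
         ┃ █ █ █ █ ███ █ ███┃━━━━━━━━━┓               
         ┃ █ █   █ █   █    ┃         ┃               
         ┃ █ █ ███ █ ███████┃─────────┨               
         ┃   █   █ █   █    ┃         ┃               
         ┃██████ █ ███ █ ███┃         ┃               
         ┃     █ █ █   █   █┃         ┃               
         ┃ █ ███ █ █ ███ █ █┃         ┃               
         ┗━━━━━━━━━━━━━━━━━━┛         ┃               
            ┃■■■■■■■■■■               ┃               
            ┃■■■■■■■■■■               ┃               
            ┃■■■■■■■■■■               ┃               
            ┗━━━━━━━━━━━━━━━━━━━━━━━━━┛               
                                                      
                                                      


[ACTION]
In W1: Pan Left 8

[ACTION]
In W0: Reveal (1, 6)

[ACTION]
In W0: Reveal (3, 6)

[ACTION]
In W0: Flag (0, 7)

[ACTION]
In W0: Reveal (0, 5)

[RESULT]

                                                      
                                                      
                                                      
                                                      
         ┏━━━━━━━━━━━━━━━━━━┓                         
         ┃ ImageViewer      ┃                         
         ┠──────────────────┨                         
         ┃ █     █          ┃                         
         ┃ █ ███ █ █████████┃                         
         ┃ █ █ █ █     █   █┃                         
         ┃ █ █ █ █ ███ █ ███┃━━━━━━━━━┓               
         ┃ █ █   █ █   █    ┃         ┃               
         ┃ █ █ ███ █ ███████┃─────────┨               
         ┃   █   █ █   █    ┃         ┃               
         ┃██████ █ ███ █ ███┃         ┃               
         ┃     █ █ █   █   █┃         ┃               
         ┃ █ ███ █ █ ███ █ █┃         ┃               
         ┗━━━━━━━━━━━━━━━━━━┛         ┃               
            ┃■■■✹■■■■✹■               ┃               
            ┃✹■■✹■■■■■■               ┃               
            ┃■■✹■■■■✹■■               ┃               
            ┗━━━━━━━━━━━━━━━━━━━━━━━━━┛               
                                                      
                                                      
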